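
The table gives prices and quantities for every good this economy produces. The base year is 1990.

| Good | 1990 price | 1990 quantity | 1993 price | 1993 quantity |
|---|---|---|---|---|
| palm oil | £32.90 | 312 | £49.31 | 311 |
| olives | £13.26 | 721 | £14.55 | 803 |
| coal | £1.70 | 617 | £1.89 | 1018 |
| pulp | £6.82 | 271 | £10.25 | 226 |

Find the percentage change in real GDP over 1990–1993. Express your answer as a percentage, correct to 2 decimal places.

6.29%

Real GDP 1990 = Nominal GDP 1990 = 32.90·312 + 13.26·721 + 1.70·617 + 6.82·271 = 22722.38.
Real GDP 1993 (at 1990 prices) = 32.90·311 + 13.26·803 + 1.70·1018 + 6.82·226 = 24151.60.
Real growth = 24151.60/22722.38 − 1 = 0.0629.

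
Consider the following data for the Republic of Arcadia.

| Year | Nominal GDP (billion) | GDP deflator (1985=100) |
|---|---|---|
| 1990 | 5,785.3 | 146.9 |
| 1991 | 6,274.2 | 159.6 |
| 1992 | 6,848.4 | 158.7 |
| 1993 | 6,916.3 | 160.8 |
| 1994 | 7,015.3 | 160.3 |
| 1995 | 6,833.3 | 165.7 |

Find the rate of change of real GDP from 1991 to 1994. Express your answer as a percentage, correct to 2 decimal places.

Real GDP 1991 = 6274.2/1.596 = 3931.20.
Real GDP 1994 = 7015.3/1.603 = 4376.36.
Change = 4376.36/3931.20 − 1 = 0.1132.

11.32%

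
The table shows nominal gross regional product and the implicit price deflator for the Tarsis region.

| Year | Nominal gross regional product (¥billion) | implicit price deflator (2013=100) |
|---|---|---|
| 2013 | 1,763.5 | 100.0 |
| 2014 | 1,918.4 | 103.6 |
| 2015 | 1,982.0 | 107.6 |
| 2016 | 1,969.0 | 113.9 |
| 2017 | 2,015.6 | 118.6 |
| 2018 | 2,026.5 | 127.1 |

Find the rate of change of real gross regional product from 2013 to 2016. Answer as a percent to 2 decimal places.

-1.97%

Real gross regional product 2013 = 1763.5/1.000 = 1763.50.
Real gross regional product 2016 = 1969.0/1.139 = 1728.71.
Change = 1728.71/1763.50 − 1 = -0.0197.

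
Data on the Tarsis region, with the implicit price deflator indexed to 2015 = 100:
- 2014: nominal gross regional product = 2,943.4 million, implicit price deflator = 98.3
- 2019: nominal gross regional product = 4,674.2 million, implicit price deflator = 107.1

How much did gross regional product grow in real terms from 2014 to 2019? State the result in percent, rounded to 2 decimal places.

45.75%

Deflate each year: 2014 → 2943.4/0.983 = 2994.30; 2019 → 4674.2/1.071 = 4364.33.
So real gross regional product changed by 4364.33/2994.30 − 1 = 0.4575, i.e. 45.75%.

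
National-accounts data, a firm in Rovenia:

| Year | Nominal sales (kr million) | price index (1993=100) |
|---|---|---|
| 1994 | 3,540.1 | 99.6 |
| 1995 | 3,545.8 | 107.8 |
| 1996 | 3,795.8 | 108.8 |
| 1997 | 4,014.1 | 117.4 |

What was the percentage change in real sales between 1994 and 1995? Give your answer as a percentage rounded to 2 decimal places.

-7.46%

Real sales 1994 = 3540.1/0.996 = 3554.32.
Real sales 1995 = 3545.8/1.078 = 3289.24.
Change = 3289.24/3554.32 − 1 = -0.0746.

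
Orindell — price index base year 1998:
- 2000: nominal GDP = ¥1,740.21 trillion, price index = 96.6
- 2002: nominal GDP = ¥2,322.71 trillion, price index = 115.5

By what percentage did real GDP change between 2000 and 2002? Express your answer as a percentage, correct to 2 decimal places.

11.63%

Deflate each year: 2000 → 1740.21/0.966 = 1801.46; 2002 → 2322.71/1.155 = 2011.00.
So real GDP changed by 2011.00/1801.46 − 1 = 0.1163, i.e. 11.63%.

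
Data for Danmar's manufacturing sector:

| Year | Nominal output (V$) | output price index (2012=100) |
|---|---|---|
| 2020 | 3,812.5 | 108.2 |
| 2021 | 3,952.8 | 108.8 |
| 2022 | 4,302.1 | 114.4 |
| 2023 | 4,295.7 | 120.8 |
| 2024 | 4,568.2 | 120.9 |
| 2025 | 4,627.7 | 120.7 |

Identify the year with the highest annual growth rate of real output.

2021: real = 3952.8/1.088 = 3633.09; growth vs 2020 (3523.57) = 3.11%.
2022: real = 4302.1/1.144 = 3760.58; growth vs 2021 (3633.09) = 3.51%.
2023: real = 4295.7/1.208 = 3556.04; growth vs 2022 (3760.58) = -5.44%.
2024: real = 4568.2/1.209 = 3778.49; growth vs 2023 (3556.04) = 6.26%.
2025: real = 4627.7/1.207 = 3834.05; growth vs 2024 (3778.49) = 1.47%.

2024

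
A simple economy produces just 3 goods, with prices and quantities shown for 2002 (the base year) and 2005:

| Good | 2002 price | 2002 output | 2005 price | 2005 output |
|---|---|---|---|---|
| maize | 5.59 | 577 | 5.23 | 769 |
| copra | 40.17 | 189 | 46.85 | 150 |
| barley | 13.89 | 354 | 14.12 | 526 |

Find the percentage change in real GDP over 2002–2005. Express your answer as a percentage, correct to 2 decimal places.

12.05%

Real GDP 2002 = Nominal GDP 2002 = 5.59·577 + 40.17·189 + 13.89·354 = 15734.62.
Real GDP 2005 (at 2002 prices) = 5.59·769 + 40.17·150 + 13.89·526 = 17630.35.
Real growth = 17630.35/15734.62 − 1 = 0.1205.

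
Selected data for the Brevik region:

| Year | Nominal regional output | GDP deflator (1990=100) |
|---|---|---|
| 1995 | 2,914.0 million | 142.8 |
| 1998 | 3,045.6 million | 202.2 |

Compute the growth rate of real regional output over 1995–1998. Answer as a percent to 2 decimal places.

-26.19%

Deflate each year: 1995 → 2914.0/1.428 = 2040.62; 1998 → 3045.6/2.022 = 1506.23.
So real regional output changed by 1506.23/2040.62 − 1 = -0.2619, i.e. -26.19%.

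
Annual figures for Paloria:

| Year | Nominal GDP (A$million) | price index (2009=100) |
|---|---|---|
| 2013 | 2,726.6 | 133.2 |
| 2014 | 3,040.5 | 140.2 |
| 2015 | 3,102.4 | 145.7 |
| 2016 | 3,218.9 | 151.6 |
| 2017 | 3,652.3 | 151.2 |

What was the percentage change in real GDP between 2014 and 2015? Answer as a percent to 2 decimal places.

Real GDP 2014 = 3040.5/1.402 = 2168.69.
Real GDP 2015 = 3102.4/1.457 = 2129.31.
Change = 2129.31/2168.69 − 1 = -0.0182.

-1.82%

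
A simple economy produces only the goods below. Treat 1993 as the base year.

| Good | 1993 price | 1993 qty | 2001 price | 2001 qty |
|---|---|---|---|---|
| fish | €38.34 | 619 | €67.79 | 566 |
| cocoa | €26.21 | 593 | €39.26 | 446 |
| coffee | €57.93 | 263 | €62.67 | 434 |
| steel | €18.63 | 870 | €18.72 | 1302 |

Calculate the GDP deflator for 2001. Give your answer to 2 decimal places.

Nominal GDP 2001 = 67.79·566 + 39.26·446 + 62.67·434 + 18.72·1302 = 107451.32.
Real GDP 2001 (at 1993 prices) = 38.34·566 + 26.21·446 + 57.93·434 + 18.63·1302 = 82787.98.
Deflator = Nominal/Real × 100 = 107451.32/82787.98 × 100 = 129.791.

129.79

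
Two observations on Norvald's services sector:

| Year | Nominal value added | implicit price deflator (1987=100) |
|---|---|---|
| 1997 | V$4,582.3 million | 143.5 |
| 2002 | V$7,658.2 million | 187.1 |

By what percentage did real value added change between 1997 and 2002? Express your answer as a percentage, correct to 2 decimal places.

28.18%

Deflate each year: 1997 → 4582.3/1.435 = 3193.24; 2002 → 7658.2/1.871 = 4093.11.
So real value added changed by 4093.11/3193.24 − 1 = 0.2818, i.e. 28.18%.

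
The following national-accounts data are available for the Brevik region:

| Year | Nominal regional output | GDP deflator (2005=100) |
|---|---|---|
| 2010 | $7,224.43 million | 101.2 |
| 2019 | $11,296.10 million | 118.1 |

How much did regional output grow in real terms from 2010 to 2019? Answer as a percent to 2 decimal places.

33.98%

Real regional output 2010 = 7224.43 / 1.012 = 7138.76.
Real regional output 2019 = 11296.10 / 1.181 = 9564.86.
Real growth = 9564.86 / 7138.76 − 1 = 0.3398.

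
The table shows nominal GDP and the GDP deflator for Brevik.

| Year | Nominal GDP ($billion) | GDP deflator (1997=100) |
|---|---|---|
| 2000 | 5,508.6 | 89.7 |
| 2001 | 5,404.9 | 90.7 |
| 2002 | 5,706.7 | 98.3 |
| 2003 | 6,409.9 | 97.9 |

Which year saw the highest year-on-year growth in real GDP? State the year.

2001: real = 5404.9/0.907 = 5959.10; growth vs 2000 (6141.14) = -2.96%.
2002: real = 5706.7/0.983 = 5805.39; growth vs 2001 (5959.10) = -2.58%.
2003: real = 6409.9/0.979 = 6547.40; growth vs 2002 (5805.39) = 12.78%.

2003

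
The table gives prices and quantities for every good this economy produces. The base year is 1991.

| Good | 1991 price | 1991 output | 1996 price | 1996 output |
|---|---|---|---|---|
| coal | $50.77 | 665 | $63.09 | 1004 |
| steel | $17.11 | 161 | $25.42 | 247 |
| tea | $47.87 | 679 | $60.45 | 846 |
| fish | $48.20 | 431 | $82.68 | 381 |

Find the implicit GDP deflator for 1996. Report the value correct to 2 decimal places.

Nominal GDP 1996 = 63.09·1004 + 25.42·247 + 60.45·846 + 82.68·381 = 152262.88.
Real GDP 1996 (at 1991 prices) = 50.77·1004 + 17.11·247 + 47.87·846 + 48.20·381 = 114061.47.
Deflator = Nominal/Real × 100 = 152262.88/114061.47 × 100 = 133.492.

133.49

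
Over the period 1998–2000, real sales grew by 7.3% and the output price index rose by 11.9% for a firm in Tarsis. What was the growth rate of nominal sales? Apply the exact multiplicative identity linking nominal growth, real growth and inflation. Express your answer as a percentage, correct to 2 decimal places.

(1 + g_nom) = (1 + g_real)(1 + π) = 1.0730 × 1.1190 = 1.20069.

20.07%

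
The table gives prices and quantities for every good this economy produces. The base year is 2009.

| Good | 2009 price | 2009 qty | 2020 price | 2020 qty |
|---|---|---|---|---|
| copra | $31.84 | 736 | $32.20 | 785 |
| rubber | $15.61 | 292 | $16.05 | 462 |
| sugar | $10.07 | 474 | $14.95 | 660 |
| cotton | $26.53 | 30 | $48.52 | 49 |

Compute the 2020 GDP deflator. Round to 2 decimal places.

Nominal GDP 2020 = 32.20·785 + 16.05·462 + 14.95·660 + 48.52·49 = 44936.58.
Real GDP 2020 (at 2009 prices) = 31.84·785 + 15.61·462 + 10.07·660 + 26.53·49 = 40152.39.
Deflator = Nominal/Real × 100 = 44936.58/40152.39 × 100 = 111.915.

111.92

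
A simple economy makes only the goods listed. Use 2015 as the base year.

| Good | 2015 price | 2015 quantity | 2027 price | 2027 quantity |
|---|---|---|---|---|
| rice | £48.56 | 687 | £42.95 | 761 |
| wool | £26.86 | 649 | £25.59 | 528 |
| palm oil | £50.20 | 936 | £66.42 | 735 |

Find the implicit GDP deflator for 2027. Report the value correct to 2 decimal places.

Nominal GDP 2027 = 42.95·761 + 25.59·528 + 66.42·735 = 95015.17.
Real GDP 2027 (at 2015 prices) = 48.56·761 + 26.86·528 + 50.20·735 = 88033.24.
Deflator = Nominal/Real × 100 = 95015.17/88033.24 × 100 = 107.931.

107.93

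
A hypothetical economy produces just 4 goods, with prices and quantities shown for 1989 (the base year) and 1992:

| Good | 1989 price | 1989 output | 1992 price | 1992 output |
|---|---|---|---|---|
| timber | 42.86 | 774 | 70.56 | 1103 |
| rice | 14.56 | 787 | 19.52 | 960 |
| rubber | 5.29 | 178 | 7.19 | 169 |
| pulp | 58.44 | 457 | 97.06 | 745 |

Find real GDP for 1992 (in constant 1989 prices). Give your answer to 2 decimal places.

105683.99

Real GDP 1992 = Σ (p_1989 × q_1992) = 42.86·1103 + 14.56·960 + 5.29·169 + 58.44·745 = 105683.99.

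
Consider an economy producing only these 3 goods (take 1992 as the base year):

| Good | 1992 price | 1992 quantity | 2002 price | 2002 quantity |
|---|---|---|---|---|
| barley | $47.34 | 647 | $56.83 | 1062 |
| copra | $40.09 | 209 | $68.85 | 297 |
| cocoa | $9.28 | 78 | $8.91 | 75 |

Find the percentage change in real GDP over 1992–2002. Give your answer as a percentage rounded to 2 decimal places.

Real GDP 1992 = Nominal GDP 1992 = 47.34·647 + 40.09·209 + 9.28·78 = 39731.63.
Real GDP 2002 (at 1992 prices) = 47.34·1062 + 40.09·297 + 9.28·75 = 62877.81.
Real growth = 62877.81/39731.63 − 1 = 0.5826.

58.26%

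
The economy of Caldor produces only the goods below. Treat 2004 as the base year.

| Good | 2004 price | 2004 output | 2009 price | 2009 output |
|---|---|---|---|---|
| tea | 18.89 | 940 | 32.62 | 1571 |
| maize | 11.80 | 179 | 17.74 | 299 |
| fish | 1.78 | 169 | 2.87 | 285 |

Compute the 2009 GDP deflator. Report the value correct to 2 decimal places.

170.17

Nominal GDP 2009 = 32.62·1571 + 17.74·299 + 2.87·285 = 57368.23.
Real GDP 2009 (at 2004 prices) = 18.89·1571 + 11.80·299 + 1.78·285 = 33711.69.
Deflator = Nominal/Real × 100 = 57368.23/33711.69 × 100 = 170.173.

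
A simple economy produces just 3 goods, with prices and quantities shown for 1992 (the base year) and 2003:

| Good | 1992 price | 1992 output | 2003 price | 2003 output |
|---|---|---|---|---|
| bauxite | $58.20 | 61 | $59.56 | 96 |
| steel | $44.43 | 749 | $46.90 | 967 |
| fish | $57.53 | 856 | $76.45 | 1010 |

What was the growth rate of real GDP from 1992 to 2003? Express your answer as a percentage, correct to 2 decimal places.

Real GDP 1992 = Nominal GDP 1992 = 58.20·61 + 44.43·749 + 57.53·856 = 86073.95.
Real GDP 2003 (at 1992 prices) = 58.20·96 + 44.43·967 + 57.53·1010 = 106656.31.
Real growth = 106656.31/86073.95 − 1 = 0.2391.

23.91%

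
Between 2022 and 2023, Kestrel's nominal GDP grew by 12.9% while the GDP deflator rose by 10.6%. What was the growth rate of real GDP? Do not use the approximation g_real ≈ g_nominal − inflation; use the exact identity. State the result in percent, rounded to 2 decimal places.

(1 + g_nom) = (1 + g_real)(1 + π), so g_real = 1.1290 / 1.1060 − 1 = 0.02080.

2.08%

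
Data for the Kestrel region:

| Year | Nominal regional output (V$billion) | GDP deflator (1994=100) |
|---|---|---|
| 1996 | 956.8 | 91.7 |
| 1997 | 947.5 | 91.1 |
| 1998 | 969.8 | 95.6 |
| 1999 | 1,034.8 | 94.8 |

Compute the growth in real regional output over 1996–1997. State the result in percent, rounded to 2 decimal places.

-0.32%

Real regional output 1996 = 956.8/0.917 = 1043.40.
Real regional output 1997 = 947.5/0.911 = 1040.07.
Change = 1040.07/1043.40 − 1 = -0.0032.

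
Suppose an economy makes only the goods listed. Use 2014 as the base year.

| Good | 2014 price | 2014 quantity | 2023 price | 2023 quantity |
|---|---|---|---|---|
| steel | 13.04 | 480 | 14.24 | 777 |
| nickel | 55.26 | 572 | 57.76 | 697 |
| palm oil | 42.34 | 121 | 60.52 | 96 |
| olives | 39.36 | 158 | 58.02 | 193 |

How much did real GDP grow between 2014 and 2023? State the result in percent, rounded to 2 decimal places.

22.56%

Real GDP 2014 = Nominal GDP 2014 = 13.04·480 + 55.26·572 + 42.34·121 + 39.36·158 = 49209.94.
Real GDP 2023 (at 2014 prices) = 13.04·777 + 55.26·697 + 42.34·96 + 39.36·193 = 60309.42.
Real growth = 60309.42/49209.94 − 1 = 0.2256.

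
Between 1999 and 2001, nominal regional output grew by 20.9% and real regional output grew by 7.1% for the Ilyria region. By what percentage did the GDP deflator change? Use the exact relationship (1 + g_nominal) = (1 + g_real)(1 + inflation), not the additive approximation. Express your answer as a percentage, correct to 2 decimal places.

12.89%

(1 + g_nom) = (1 + g_real)(1 + π), so π = 1.2090 / 1.0710 − 1 = 0.12885.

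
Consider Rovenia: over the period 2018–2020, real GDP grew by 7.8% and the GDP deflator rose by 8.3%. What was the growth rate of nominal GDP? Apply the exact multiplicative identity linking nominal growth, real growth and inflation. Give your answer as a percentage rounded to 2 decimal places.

16.75%

(1 + g_nom) = (1 + g_real)(1 + π) = 1.0780 × 1.0830 = 1.16747.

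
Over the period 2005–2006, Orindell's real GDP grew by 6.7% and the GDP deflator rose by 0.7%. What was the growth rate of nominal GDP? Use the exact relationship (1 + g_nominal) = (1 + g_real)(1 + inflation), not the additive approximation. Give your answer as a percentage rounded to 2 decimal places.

(1 + g_nom) = (1 + g_real)(1 + π) = 1.0670 × 1.0070 = 1.07447.

7.45%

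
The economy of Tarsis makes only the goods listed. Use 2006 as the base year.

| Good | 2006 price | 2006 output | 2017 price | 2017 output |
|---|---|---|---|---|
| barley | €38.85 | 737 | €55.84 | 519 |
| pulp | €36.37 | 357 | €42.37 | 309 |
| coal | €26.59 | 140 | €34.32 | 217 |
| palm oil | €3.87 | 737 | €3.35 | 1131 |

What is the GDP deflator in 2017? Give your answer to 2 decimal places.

Nominal GDP 2017 = 55.84·519 + 42.37·309 + 34.32·217 + 3.35·1131 = 53309.58.
Real GDP 2017 (at 2006 prices) = 38.85·519 + 36.37·309 + 26.59·217 + 3.87·1131 = 41548.48.
Deflator = Nominal/Real × 100 = 53309.58/41548.48 × 100 = 128.307.

128.31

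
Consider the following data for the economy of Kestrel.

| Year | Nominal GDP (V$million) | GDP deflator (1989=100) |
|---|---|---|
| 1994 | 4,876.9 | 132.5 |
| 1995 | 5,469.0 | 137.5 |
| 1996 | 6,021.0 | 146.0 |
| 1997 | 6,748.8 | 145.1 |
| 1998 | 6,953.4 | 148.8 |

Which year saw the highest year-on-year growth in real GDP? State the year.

1997

1995: real = 5469.0/1.375 = 3977.45; growth vs 1994 (3680.68) = 8.06%.
1996: real = 6021.0/1.460 = 4123.97; growth vs 1995 (3977.45) = 3.68%.
1997: real = 6748.8/1.451 = 4651.14; growth vs 1996 (4123.97) = 12.78%.
1998: real = 6953.4/1.488 = 4672.98; growth vs 1997 (4651.14) = 0.47%.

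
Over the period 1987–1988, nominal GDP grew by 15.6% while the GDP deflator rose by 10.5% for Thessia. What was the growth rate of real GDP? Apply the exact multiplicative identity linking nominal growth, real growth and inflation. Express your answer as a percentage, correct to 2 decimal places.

(1 + g_nom) = (1 + g_real)(1 + π), so g_real = 1.1560 / 1.1050 − 1 = 0.04615.

4.62%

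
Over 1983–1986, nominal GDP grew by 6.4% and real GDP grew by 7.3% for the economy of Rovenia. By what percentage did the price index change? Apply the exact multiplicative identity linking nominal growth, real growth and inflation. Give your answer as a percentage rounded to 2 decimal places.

-0.84%

(1 + g_nom) = (1 + g_real)(1 + π), so π = 1.0640 / 1.0730 − 1 = -0.00839.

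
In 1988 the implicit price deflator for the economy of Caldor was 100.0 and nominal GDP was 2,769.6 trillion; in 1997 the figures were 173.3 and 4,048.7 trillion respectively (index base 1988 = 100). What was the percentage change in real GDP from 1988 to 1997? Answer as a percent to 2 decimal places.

-15.65%

Real GDP 1988 = 2769.6 / 1.000 = 2769.60.
Real GDP 1997 = 4048.7 / 1.733 = 2336.24.
Real growth = 2336.24 / 2769.60 − 1 = -0.1565.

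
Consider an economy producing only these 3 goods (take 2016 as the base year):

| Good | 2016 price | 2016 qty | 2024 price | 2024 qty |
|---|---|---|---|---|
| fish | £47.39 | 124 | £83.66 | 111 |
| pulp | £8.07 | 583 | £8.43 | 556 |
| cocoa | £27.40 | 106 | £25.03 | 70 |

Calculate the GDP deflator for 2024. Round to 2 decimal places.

Nominal GDP 2024 = 83.66·111 + 8.43·556 + 25.03·70 = 15725.44.
Real GDP 2024 (at 2016 prices) = 47.39·111 + 8.07·556 + 27.40·70 = 11665.21.
Deflator = Nominal/Real × 100 = 15725.44/11665.21 × 100 = 134.806.

134.81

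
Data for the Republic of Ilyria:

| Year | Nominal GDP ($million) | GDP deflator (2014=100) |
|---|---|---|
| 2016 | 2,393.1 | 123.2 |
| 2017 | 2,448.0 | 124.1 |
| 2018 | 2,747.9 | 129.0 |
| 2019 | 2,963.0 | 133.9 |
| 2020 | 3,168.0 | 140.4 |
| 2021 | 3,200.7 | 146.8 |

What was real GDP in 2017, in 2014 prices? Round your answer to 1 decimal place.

Real GDP 2017 = 2448.0 / 1.241 = 1972.60.

$1,972.6 million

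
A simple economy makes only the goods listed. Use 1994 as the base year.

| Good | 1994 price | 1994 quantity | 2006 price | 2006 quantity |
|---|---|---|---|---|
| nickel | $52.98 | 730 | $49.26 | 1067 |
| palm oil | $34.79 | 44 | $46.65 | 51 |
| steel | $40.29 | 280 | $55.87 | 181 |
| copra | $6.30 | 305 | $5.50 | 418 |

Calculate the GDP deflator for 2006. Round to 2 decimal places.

Nominal GDP 2006 = 49.26·1067 + 46.65·51 + 55.87·181 + 5.50·418 = 67351.04.
Real GDP 2006 (at 1994 prices) = 52.98·1067 + 34.79·51 + 40.29·181 + 6.30·418 = 68229.84.
Deflator = Nominal/Real × 100 = 67351.04/68229.84 × 100 = 98.712.

98.71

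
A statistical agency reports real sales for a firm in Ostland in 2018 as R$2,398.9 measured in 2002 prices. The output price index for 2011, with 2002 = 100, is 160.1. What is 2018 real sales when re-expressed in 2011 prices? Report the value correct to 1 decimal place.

R$3,840.6

Real sales in 2011 prices = Real sales in 2002 prices × (P_2011/P_2002) = 2398.9 × 1.601 = 3840.64.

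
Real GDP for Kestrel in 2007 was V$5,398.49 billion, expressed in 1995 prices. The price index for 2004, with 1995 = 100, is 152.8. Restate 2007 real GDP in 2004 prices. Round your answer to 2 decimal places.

V$8,248.89 billion

Real GDP in 2004 prices = Real GDP in 1995 prices × (P_2004/P_1995) = 5398.49 × 1.528 = 8248.89.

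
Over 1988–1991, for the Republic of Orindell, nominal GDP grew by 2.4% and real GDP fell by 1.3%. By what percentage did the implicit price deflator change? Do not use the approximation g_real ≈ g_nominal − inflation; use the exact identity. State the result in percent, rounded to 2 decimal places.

3.75%

(1 + g_nom) = (1 + g_real)(1 + π), so π = 1.0240 / 0.9870 − 1 = 0.03749.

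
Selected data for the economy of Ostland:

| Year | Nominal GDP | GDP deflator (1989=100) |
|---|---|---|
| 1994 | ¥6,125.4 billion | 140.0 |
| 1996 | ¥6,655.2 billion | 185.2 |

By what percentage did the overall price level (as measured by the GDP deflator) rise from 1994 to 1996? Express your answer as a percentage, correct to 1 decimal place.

Price-level change = 185.2 / 140.0 − 1 = 0.3229.

32.3%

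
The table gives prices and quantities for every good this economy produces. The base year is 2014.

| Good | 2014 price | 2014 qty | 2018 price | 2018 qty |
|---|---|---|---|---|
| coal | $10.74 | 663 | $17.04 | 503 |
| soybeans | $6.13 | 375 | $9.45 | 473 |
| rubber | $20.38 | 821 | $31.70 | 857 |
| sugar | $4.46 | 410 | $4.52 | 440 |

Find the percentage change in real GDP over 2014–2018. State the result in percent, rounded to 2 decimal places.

Real GDP 2014 = Nominal GDP 2014 = 10.74·663 + 6.13·375 + 20.38·821 + 4.46·410 = 27979.95.
Real GDP 2018 (at 2014 prices) = 10.74·503 + 6.13·473 + 20.38·857 + 4.46·440 = 27729.77.
Real growth = 27729.77/27979.95 − 1 = -0.0089.

-0.89%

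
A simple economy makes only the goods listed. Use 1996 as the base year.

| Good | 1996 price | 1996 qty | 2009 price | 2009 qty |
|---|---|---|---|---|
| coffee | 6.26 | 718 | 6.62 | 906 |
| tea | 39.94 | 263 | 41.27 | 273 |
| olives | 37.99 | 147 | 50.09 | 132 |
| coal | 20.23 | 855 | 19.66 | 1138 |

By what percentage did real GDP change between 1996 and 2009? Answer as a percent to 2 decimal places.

Real GDP 1996 = Nominal GDP 1996 = 6.26·718 + 39.94·263 + 37.99·147 + 20.23·855 = 37880.08.
Real GDP 2009 (at 1996 prices) = 6.26·906 + 39.94·273 + 37.99·132 + 20.23·1138 = 44611.60.
Real growth = 44611.60/37880.08 − 1 = 0.1777.

17.77%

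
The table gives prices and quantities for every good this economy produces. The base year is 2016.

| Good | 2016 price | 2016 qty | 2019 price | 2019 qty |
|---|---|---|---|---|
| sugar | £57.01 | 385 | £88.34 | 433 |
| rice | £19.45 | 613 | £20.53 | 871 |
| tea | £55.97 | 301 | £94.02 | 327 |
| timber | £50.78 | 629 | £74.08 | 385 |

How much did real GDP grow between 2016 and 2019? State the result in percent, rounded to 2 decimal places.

-3.85%

Real GDP 2016 = Nominal GDP 2016 = 57.01·385 + 19.45·613 + 55.97·301 + 50.78·629 = 82659.29.
Real GDP 2019 (at 2016 prices) = 57.01·433 + 19.45·871 + 55.97·327 + 50.78·385 = 79478.77.
Real growth = 79478.77/82659.29 − 1 = -0.0385.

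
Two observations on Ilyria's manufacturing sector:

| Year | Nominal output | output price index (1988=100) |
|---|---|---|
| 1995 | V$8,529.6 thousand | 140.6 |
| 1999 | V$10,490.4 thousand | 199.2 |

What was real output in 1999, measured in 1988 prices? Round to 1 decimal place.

V$5,266.3 thousand

Real output = Nominal / (output price index/100) = 10490.4 / 1.992 = 5266.27.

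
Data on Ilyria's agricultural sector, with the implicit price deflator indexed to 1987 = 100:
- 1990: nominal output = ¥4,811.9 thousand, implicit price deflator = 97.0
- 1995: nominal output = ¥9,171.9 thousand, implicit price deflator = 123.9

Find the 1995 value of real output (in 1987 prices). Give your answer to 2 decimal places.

¥7,402.66 thousand

Real output = Nominal / (implicit price deflator/100) = 9171.9 / 1.239 = 7402.66.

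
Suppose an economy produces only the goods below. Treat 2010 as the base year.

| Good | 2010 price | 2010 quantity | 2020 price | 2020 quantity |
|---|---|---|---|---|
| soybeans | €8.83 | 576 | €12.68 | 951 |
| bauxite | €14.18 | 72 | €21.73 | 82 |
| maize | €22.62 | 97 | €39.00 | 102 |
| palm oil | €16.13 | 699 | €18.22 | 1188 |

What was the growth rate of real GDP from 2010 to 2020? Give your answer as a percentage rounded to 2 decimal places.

Real GDP 2010 = Nominal GDP 2010 = 8.83·576 + 14.18·72 + 22.62·97 + 16.13·699 = 19576.05.
Real GDP 2020 (at 2010 prices) = 8.83·951 + 14.18·82 + 22.62·102 + 16.13·1188 = 31029.77.
Real growth = 31029.77/19576.05 − 1 = 0.5851.

58.51%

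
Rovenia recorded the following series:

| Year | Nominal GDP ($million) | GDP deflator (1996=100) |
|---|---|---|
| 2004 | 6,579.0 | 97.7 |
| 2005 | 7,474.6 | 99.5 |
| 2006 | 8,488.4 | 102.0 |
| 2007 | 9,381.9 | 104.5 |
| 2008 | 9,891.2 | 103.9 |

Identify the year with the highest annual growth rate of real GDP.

2005

2005: real = 7474.6/0.995 = 7512.16; growth vs 2004 (6733.88) = 11.56%.
2006: real = 8488.4/1.020 = 8321.96; growth vs 2005 (7512.16) = 10.78%.
2007: real = 9381.9/1.045 = 8977.89; growth vs 2006 (8321.96) = 7.88%.
2008: real = 9891.2/1.039 = 9519.92; growth vs 2007 (8977.89) = 6.04%.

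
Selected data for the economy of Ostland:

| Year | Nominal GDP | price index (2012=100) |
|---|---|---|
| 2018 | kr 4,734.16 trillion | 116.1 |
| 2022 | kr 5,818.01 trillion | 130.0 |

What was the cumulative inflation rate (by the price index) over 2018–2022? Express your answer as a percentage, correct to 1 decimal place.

12.0%

Price-level change = 130.0 / 116.1 − 1 = 0.1197.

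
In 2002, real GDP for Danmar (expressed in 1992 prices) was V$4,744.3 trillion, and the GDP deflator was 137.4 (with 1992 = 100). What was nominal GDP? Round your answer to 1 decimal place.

Nominal GDP = Real × (GDP deflator/100) = 4744.3 × 1.374 = 6518.67.

V$6,518.7 trillion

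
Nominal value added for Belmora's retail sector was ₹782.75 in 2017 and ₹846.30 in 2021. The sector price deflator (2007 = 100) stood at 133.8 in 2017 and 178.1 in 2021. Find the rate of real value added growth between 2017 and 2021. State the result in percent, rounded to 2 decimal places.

-18.77%

Real value added 2017 = 782.75 / 1.338 = 585.01.
Real value added 2021 = 846.30 / 1.781 = 475.18.
Real growth = 475.18 / 585.01 − 1 = -0.1877.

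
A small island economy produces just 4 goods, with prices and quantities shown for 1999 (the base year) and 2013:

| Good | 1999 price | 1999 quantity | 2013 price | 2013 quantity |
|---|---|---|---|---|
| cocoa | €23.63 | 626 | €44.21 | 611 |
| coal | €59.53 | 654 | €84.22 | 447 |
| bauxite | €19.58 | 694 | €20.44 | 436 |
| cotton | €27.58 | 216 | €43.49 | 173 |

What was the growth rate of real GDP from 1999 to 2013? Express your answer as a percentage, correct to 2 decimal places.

Real GDP 1999 = Nominal GDP 1999 = 23.63·626 + 59.53·654 + 19.58·694 + 27.58·216 = 73270.80.
Real GDP 2013 (at 1999 prices) = 23.63·611 + 59.53·447 + 19.58·436 + 27.58·173 = 54356.06.
Real growth = 54356.06/73270.80 − 1 = -0.2581.

-25.81%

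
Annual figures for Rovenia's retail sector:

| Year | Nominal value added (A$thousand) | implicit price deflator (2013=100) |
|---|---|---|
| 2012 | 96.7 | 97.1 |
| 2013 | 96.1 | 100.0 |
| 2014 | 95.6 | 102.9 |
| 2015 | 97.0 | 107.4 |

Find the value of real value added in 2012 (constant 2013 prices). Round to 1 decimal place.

A$99.6 thousand

Real value added 2012 = 96.7 / 0.971 = 99.59.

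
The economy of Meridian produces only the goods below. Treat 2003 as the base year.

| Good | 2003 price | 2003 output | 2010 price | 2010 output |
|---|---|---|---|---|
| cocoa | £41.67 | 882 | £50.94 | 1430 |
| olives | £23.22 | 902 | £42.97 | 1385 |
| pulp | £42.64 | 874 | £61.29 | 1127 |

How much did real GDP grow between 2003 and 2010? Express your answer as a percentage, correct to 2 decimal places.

Real GDP 2003 = Nominal GDP 2003 = 41.67·882 + 23.22·902 + 42.64·874 = 94964.74.
Real GDP 2010 (at 2003 prices) = 41.67·1430 + 23.22·1385 + 42.64·1127 = 139803.08.
Real growth = 139803.08/94964.74 − 1 = 0.4722.

47.22%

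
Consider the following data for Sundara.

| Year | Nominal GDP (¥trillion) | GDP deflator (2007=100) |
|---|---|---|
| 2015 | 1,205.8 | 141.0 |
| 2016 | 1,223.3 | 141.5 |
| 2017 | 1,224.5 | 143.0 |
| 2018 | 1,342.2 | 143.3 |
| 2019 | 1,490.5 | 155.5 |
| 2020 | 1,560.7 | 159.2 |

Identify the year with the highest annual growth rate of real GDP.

2016: real = 1223.3/1.415 = 864.52; growth vs 2015 (855.18) = 1.09%.
2017: real = 1224.5/1.430 = 856.29; growth vs 2016 (864.52) = -0.95%.
2018: real = 1342.2/1.433 = 936.64; growth vs 2017 (856.29) = 9.38%.
2019: real = 1490.5/1.555 = 958.52; growth vs 2018 (936.64) = 2.34%.
2020: real = 1560.7/1.592 = 980.34; growth vs 2019 (958.52) = 2.28%.

2018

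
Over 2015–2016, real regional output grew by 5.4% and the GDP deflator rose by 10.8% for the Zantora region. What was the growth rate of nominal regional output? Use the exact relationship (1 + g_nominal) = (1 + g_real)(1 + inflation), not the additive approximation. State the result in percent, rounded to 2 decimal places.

(1 + g_nom) = (1 + g_real)(1 + π) = 1.0540 × 1.1080 = 1.16783.

16.78%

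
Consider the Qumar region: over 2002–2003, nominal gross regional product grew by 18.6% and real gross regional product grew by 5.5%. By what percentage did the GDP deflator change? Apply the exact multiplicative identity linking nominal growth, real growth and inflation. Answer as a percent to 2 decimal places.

12.42%

(1 + g_nom) = (1 + g_real)(1 + π), so π = 1.1860 / 1.0550 − 1 = 0.12417.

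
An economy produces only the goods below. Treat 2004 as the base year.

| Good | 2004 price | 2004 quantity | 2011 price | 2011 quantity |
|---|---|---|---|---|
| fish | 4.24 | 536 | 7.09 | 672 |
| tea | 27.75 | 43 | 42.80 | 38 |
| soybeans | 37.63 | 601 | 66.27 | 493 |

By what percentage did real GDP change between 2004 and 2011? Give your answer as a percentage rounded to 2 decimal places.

Real GDP 2004 = Nominal GDP 2004 = 4.24·536 + 27.75·43 + 37.63·601 = 26081.52.
Real GDP 2011 (at 2004 prices) = 4.24·672 + 27.75·38 + 37.63·493 = 22455.37.
Real growth = 22455.37/26081.52 − 1 = -0.1390.

-13.90%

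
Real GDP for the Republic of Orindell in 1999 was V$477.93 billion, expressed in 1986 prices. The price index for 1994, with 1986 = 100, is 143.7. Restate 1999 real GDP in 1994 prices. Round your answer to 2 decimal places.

Real GDP in 1994 prices = Real GDP in 1986 prices × (P_1994/P_1986) = 477.93 × 1.437 = 686.79.

V$686.79 billion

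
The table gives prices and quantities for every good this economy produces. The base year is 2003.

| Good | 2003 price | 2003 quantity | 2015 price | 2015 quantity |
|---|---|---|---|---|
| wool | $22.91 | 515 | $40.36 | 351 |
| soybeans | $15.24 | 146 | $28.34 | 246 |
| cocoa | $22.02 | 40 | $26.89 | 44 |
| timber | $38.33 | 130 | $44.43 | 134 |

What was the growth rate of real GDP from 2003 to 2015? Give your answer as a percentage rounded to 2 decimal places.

Real GDP 2003 = Nominal GDP 2003 = 22.91·515 + 15.24·146 + 22.02·40 + 38.33·130 = 19887.39.
Real GDP 2015 (at 2003 prices) = 22.91·351 + 15.24·246 + 22.02·44 + 38.33·134 = 17895.55.
Real growth = 17895.55/19887.39 − 1 = -0.1002.

-10.02%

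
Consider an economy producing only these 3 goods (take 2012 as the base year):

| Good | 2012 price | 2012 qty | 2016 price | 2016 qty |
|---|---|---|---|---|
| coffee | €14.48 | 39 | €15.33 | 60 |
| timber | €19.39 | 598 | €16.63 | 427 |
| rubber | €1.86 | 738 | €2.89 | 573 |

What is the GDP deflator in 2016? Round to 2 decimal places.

94.74

Nominal GDP 2016 = 15.33·60 + 16.63·427 + 2.89·573 = 9676.78.
Real GDP 2016 (at 2012 prices) = 14.48·60 + 19.39·427 + 1.86·573 = 10214.11.
Deflator = Nominal/Real × 100 = 9676.78/10214.11 × 100 = 94.739.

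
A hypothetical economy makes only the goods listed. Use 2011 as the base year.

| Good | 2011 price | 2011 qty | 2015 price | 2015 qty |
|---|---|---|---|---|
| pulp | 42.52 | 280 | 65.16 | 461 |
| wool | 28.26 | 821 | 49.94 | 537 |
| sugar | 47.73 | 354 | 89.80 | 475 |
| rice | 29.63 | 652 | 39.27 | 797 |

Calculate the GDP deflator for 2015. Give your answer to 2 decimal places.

Nominal GDP 2015 = 65.16·461 + 49.94·537 + 89.80·475 + 39.27·797 = 130809.73.
Real GDP 2015 (at 2011 prices) = 42.52·461 + 28.26·537 + 47.73·475 + 29.63·797 = 81064.20.
Deflator = Nominal/Real × 100 = 130809.73/81064.20 × 100 = 161.366.

161.37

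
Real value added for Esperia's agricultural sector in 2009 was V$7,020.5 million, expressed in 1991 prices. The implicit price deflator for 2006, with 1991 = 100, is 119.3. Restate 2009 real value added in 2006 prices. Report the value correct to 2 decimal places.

Real value added in 2006 prices = Real value added in 1991 prices × (P_2006/P_1991) = 7020.5 × 1.193 = 8375.46.

V$8,375.46 million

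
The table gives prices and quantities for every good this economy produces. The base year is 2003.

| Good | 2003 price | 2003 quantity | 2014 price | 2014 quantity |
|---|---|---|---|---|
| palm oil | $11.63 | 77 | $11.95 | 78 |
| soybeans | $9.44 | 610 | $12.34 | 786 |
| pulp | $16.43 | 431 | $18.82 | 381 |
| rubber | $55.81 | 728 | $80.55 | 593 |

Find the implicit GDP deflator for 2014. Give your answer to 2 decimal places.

Nominal GDP 2014 = 11.95·78 + 12.34·786 + 18.82·381 + 80.55·593 = 65567.91.
Real GDP 2014 (at 2003 prices) = 11.63·78 + 9.44·786 + 16.43·381 + 55.81·593 = 47682.14.
Deflator = Nominal/Real × 100 = 65567.91/47682.14 × 100 = 137.510.

137.51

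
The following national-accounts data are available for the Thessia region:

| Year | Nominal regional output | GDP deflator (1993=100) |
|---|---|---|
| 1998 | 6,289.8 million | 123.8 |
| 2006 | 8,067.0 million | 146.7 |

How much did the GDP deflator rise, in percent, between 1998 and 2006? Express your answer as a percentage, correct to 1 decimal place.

Price-level change = 146.7 / 123.8 − 1 = 0.1850.

18.5%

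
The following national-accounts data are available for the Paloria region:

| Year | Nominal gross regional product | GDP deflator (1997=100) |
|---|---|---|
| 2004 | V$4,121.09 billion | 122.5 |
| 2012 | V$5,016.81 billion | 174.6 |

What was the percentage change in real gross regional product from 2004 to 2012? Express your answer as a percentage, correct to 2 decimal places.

Deflate each year: 2004 → 4121.09/1.225 = 3364.16; 2012 → 5016.81/1.746 = 2873.32.
So real gross regional product changed by 2873.32/3364.16 − 1 = -0.1459, i.e. -14.59%.

-14.59%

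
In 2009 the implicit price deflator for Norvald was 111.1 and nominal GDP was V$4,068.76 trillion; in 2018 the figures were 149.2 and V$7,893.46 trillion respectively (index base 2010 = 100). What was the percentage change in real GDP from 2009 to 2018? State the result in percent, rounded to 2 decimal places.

Deflate each year: 2009 → 4068.76/1.111 = 3662.25; 2018 → 7893.46/1.492 = 5290.52.
So real GDP changed by 5290.52/3662.25 − 1 = 0.4446, i.e. 44.46%.

44.46%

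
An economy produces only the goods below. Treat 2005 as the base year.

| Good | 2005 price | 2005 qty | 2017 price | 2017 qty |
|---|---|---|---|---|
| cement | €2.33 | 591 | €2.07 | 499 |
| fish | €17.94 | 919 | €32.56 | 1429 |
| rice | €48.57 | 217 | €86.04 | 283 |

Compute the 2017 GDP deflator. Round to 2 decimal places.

177.36

Nominal GDP 2017 = 2.07·499 + 32.56·1429 + 86.04·283 = 71910.49.
Real GDP 2017 (at 2005 prices) = 2.33·499 + 17.94·1429 + 48.57·283 = 40544.24.
Deflator = Nominal/Real × 100 = 71910.49/40544.24 × 100 = 177.363.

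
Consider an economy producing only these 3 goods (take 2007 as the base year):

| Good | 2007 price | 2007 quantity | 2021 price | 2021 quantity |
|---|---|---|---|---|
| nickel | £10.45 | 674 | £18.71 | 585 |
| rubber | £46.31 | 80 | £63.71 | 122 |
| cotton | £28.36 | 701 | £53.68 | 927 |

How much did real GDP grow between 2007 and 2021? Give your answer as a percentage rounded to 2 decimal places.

24.24%

Real GDP 2007 = Nominal GDP 2007 = 10.45·674 + 46.31·80 + 28.36·701 = 30628.46.
Real GDP 2021 (at 2007 prices) = 10.45·585 + 46.31·122 + 28.36·927 = 38052.79.
Real growth = 38052.79/30628.46 − 1 = 0.2424.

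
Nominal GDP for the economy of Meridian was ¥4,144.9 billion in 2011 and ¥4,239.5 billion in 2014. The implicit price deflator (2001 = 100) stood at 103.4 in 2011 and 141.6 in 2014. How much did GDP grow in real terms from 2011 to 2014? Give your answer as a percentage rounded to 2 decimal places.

Deflate each year: 2011 → 4144.9/1.034 = 4008.61; 2014 → 4239.5/1.416 = 2994.00.
So real GDP changed by 2994.00/4008.61 − 1 = -0.2531, i.e. -25.31%.

-25.31%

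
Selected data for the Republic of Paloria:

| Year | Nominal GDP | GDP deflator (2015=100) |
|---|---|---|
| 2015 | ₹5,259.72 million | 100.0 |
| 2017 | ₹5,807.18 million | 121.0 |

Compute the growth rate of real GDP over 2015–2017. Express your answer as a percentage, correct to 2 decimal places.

Real GDP 2015 = 5259.72 / 1.000 = 5259.72.
Real GDP 2017 = 5807.18 / 1.210 = 4799.32.
Real growth = 4799.32 / 5259.72 − 1 = -0.0875.

-8.75%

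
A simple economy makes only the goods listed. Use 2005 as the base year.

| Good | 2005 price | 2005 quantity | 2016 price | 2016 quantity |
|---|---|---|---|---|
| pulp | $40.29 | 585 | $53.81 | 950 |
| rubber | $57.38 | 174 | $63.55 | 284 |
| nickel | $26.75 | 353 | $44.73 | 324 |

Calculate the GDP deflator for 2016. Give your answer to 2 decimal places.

Nominal GDP 2016 = 53.81·950 + 63.55·284 + 44.73·324 = 83660.22.
Real GDP 2016 (at 2005 prices) = 40.29·950 + 57.38·284 + 26.75·324 = 63238.42.
Deflator = Nominal/Real × 100 = 83660.22/63238.42 × 100 = 132.293.

132.29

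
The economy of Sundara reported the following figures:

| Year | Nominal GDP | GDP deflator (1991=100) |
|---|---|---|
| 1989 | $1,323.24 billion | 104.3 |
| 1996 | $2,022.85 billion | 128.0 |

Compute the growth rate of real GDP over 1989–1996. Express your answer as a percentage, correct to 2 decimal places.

24.57%

Real GDP 1989 = 1323.24 / 1.043 = 1268.69.
Real GDP 1996 = 2022.85 / 1.280 = 1580.35.
Real growth = 1580.35 / 1268.69 − 1 = 0.2457.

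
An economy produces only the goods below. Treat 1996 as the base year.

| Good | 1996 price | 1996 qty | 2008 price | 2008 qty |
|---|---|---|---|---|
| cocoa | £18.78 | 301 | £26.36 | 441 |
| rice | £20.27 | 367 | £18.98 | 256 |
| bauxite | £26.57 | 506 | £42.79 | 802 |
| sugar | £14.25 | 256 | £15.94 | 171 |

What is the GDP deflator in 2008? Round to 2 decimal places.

Nominal GDP 2008 = 26.36·441 + 18.98·256 + 42.79·802 + 15.94·171 = 53526.96.
Real GDP 2008 (at 1996 prices) = 18.78·441 + 20.27·256 + 26.57·802 + 14.25·171 = 37216.99.
Deflator = Nominal/Real × 100 = 53526.96/37216.99 × 100 = 143.824.

143.82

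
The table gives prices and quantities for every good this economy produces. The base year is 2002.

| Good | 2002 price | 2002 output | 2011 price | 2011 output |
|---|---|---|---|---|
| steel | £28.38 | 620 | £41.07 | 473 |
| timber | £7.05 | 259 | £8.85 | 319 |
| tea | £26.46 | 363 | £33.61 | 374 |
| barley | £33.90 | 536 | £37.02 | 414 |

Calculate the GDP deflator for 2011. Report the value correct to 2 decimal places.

Nominal GDP 2011 = 41.07·473 + 8.85·319 + 33.61·374 + 37.02·414 = 50145.68.
Real GDP 2011 (at 2002 prices) = 28.38·473 + 7.05·319 + 26.46·374 + 33.90·414 = 39603.33.
Deflator = Nominal/Real × 100 = 50145.68/39603.33 × 100 = 126.620.

126.62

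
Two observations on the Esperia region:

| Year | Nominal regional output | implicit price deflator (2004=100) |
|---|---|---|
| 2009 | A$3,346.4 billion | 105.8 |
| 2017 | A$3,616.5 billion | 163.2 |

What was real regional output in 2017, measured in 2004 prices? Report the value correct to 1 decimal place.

A$2,216.0 billion

Real regional output = Nominal / (implicit price deflator/100) = 3616.5 / 1.632 = 2215.99.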